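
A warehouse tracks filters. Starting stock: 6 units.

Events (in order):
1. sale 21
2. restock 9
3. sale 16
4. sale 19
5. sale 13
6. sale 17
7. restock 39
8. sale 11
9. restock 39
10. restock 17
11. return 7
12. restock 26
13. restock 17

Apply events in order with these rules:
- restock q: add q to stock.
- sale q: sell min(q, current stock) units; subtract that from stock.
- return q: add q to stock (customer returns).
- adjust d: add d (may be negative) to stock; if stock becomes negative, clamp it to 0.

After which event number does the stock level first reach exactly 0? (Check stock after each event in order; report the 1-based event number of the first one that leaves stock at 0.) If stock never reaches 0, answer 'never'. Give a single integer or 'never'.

Answer: 1

Derivation:
Processing events:
Start: stock = 6
  Event 1 (sale 21): sell min(21,6)=6. stock: 6 - 6 = 0. total_sold = 6
  Event 2 (restock 9): 0 + 9 = 9
  Event 3 (sale 16): sell min(16,9)=9. stock: 9 - 9 = 0. total_sold = 15
  Event 4 (sale 19): sell min(19,0)=0. stock: 0 - 0 = 0. total_sold = 15
  Event 5 (sale 13): sell min(13,0)=0. stock: 0 - 0 = 0. total_sold = 15
  Event 6 (sale 17): sell min(17,0)=0. stock: 0 - 0 = 0. total_sold = 15
  Event 7 (restock 39): 0 + 39 = 39
  Event 8 (sale 11): sell min(11,39)=11. stock: 39 - 11 = 28. total_sold = 26
  Event 9 (restock 39): 28 + 39 = 67
  Event 10 (restock 17): 67 + 17 = 84
  Event 11 (return 7): 84 + 7 = 91
  Event 12 (restock 26): 91 + 26 = 117
  Event 13 (restock 17): 117 + 17 = 134
Final: stock = 134, total_sold = 26

First zero at event 1.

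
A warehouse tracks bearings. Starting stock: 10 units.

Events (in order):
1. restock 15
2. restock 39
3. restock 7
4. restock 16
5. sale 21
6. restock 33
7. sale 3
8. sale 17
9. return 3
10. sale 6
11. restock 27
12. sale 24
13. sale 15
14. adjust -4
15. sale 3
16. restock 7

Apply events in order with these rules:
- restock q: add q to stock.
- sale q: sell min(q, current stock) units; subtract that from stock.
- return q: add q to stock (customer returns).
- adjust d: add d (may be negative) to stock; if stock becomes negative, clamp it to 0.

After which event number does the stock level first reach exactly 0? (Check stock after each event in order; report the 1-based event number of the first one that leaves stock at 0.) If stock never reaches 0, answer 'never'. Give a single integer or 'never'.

Processing events:
Start: stock = 10
  Event 1 (restock 15): 10 + 15 = 25
  Event 2 (restock 39): 25 + 39 = 64
  Event 3 (restock 7): 64 + 7 = 71
  Event 4 (restock 16): 71 + 16 = 87
  Event 5 (sale 21): sell min(21,87)=21. stock: 87 - 21 = 66. total_sold = 21
  Event 6 (restock 33): 66 + 33 = 99
  Event 7 (sale 3): sell min(3,99)=3. stock: 99 - 3 = 96. total_sold = 24
  Event 8 (sale 17): sell min(17,96)=17. stock: 96 - 17 = 79. total_sold = 41
  Event 9 (return 3): 79 + 3 = 82
  Event 10 (sale 6): sell min(6,82)=6. stock: 82 - 6 = 76. total_sold = 47
  Event 11 (restock 27): 76 + 27 = 103
  Event 12 (sale 24): sell min(24,103)=24. stock: 103 - 24 = 79. total_sold = 71
  Event 13 (sale 15): sell min(15,79)=15. stock: 79 - 15 = 64. total_sold = 86
  Event 14 (adjust -4): 64 + -4 = 60
  Event 15 (sale 3): sell min(3,60)=3. stock: 60 - 3 = 57. total_sold = 89
  Event 16 (restock 7): 57 + 7 = 64
Final: stock = 64, total_sold = 89

Stock never reaches 0.

Answer: never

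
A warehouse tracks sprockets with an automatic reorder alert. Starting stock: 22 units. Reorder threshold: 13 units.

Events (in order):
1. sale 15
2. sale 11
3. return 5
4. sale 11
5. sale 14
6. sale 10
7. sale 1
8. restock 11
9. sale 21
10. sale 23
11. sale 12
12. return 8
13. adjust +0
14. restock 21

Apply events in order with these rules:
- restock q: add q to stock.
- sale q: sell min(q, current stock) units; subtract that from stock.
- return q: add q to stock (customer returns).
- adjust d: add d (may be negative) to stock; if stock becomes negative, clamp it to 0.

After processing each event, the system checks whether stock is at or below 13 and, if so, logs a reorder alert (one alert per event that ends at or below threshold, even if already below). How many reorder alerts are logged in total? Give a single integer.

Answer: 13

Derivation:
Processing events:
Start: stock = 22
  Event 1 (sale 15): sell min(15,22)=15. stock: 22 - 15 = 7. total_sold = 15
  Event 2 (sale 11): sell min(11,7)=7. stock: 7 - 7 = 0. total_sold = 22
  Event 3 (return 5): 0 + 5 = 5
  Event 4 (sale 11): sell min(11,5)=5. stock: 5 - 5 = 0. total_sold = 27
  Event 5 (sale 14): sell min(14,0)=0. stock: 0 - 0 = 0. total_sold = 27
  Event 6 (sale 10): sell min(10,0)=0. stock: 0 - 0 = 0. total_sold = 27
  Event 7 (sale 1): sell min(1,0)=0. stock: 0 - 0 = 0. total_sold = 27
  Event 8 (restock 11): 0 + 11 = 11
  Event 9 (sale 21): sell min(21,11)=11. stock: 11 - 11 = 0. total_sold = 38
  Event 10 (sale 23): sell min(23,0)=0. stock: 0 - 0 = 0. total_sold = 38
  Event 11 (sale 12): sell min(12,0)=0. stock: 0 - 0 = 0. total_sold = 38
  Event 12 (return 8): 0 + 8 = 8
  Event 13 (adjust +0): 8 + 0 = 8
  Event 14 (restock 21): 8 + 21 = 29
Final: stock = 29, total_sold = 38

Checking against threshold 13:
  After event 1: stock=7 <= 13 -> ALERT
  After event 2: stock=0 <= 13 -> ALERT
  After event 3: stock=5 <= 13 -> ALERT
  After event 4: stock=0 <= 13 -> ALERT
  After event 5: stock=0 <= 13 -> ALERT
  After event 6: stock=0 <= 13 -> ALERT
  After event 7: stock=0 <= 13 -> ALERT
  After event 8: stock=11 <= 13 -> ALERT
  After event 9: stock=0 <= 13 -> ALERT
  After event 10: stock=0 <= 13 -> ALERT
  After event 11: stock=0 <= 13 -> ALERT
  After event 12: stock=8 <= 13 -> ALERT
  After event 13: stock=8 <= 13 -> ALERT
  After event 14: stock=29 > 13
Alert events: [1, 2, 3, 4, 5, 6, 7, 8, 9, 10, 11, 12, 13]. Count = 13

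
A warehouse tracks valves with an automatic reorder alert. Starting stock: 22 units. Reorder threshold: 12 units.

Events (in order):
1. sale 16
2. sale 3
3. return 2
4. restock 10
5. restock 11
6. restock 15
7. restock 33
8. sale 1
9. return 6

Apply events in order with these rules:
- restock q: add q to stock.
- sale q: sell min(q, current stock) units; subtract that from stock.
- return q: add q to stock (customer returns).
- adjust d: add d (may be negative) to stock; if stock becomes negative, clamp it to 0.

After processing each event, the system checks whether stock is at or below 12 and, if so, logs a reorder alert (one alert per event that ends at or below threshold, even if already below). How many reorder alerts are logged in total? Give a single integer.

Answer: 3

Derivation:
Processing events:
Start: stock = 22
  Event 1 (sale 16): sell min(16,22)=16. stock: 22 - 16 = 6. total_sold = 16
  Event 2 (sale 3): sell min(3,6)=3. stock: 6 - 3 = 3. total_sold = 19
  Event 3 (return 2): 3 + 2 = 5
  Event 4 (restock 10): 5 + 10 = 15
  Event 5 (restock 11): 15 + 11 = 26
  Event 6 (restock 15): 26 + 15 = 41
  Event 7 (restock 33): 41 + 33 = 74
  Event 8 (sale 1): sell min(1,74)=1. stock: 74 - 1 = 73. total_sold = 20
  Event 9 (return 6): 73 + 6 = 79
Final: stock = 79, total_sold = 20

Checking against threshold 12:
  After event 1: stock=6 <= 12 -> ALERT
  After event 2: stock=3 <= 12 -> ALERT
  After event 3: stock=5 <= 12 -> ALERT
  After event 4: stock=15 > 12
  After event 5: stock=26 > 12
  After event 6: stock=41 > 12
  After event 7: stock=74 > 12
  After event 8: stock=73 > 12
  After event 9: stock=79 > 12
Alert events: [1, 2, 3]. Count = 3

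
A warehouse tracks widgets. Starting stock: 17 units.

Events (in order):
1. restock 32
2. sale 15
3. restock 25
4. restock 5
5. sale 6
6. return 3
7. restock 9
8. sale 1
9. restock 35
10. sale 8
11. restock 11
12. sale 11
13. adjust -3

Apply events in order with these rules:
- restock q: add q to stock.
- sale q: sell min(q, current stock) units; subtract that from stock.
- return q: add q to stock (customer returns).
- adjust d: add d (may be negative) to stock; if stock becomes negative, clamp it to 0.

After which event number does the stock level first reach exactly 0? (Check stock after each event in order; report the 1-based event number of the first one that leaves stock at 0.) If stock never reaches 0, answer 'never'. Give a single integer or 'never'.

Answer: never

Derivation:
Processing events:
Start: stock = 17
  Event 1 (restock 32): 17 + 32 = 49
  Event 2 (sale 15): sell min(15,49)=15. stock: 49 - 15 = 34. total_sold = 15
  Event 3 (restock 25): 34 + 25 = 59
  Event 4 (restock 5): 59 + 5 = 64
  Event 5 (sale 6): sell min(6,64)=6. stock: 64 - 6 = 58. total_sold = 21
  Event 6 (return 3): 58 + 3 = 61
  Event 7 (restock 9): 61 + 9 = 70
  Event 8 (sale 1): sell min(1,70)=1. stock: 70 - 1 = 69. total_sold = 22
  Event 9 (restock 35): 69 + 35 = 104
  Event 10 (sale 8): sell min(8,104)=8. stock: 104 - 8 = 96. total_sold = 30
  Event 11 (restock 11): 96 + 11 = 107
  Event 12 (sale 11): sell min(11,107)=11. stock: 107 - 11 = 96. total_sold = 41
  Event 13 (adjust -3): 96 + -3 = 93
Final: stock = 93, total_sold = 41

Stock never reaches 0.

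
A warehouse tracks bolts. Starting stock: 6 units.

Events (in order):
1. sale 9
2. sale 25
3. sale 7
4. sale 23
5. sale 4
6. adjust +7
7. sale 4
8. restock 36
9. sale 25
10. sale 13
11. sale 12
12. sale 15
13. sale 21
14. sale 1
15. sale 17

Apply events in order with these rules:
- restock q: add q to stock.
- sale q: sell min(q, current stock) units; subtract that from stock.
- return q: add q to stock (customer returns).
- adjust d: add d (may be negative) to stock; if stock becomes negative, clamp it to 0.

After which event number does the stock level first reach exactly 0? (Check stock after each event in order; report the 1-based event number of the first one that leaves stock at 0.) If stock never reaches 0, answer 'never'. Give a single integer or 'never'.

Answer: 1

Derivation:
Processing events:
Start: stock = 6
  Event 1 (sale 9): sell min(9,6)=6. stock: 6 - 6 = 0. total_sold = 6
  Event 2 (sale 25): sell min(25,0)=0. stock: 0 - 0 = 0. total_sold = 6
  Event 3 (sale 7): sell min(7,0)=0. stock: 0 - 0 = 0. total_sold = 6
  Event 4 (sale 23): sell min(23,0)=0. stock: 0 - 0 = 0. total_sold = 6
  Event 5 (sale 4): sell min(4,0)=0. stock: 0 - 0 = 0. total_sold = 6
  Event 6 (adjust +7): 0 + 7 = 7
  Event 7 (sale 4): sell min(4,7)=4. stock: 7 - 4 = 3. total_sold = 10
  Event 8 (restock 36): 3 + 36 = 39
  Event 9 (sale 25): sell min(25,39)=25. stock: 39 - 25 = 14. total_sold = 35
  Event 10 (sale 13): sell min(13,14)=13. stock: 14 - 13 = 1. total_sold = 48
  Event 11 (sale 12): sell min(12,1)=1. stock: 1 - 1 = 0. total_sold = 49
  Event 12 (sale 15): sell min(15,0)=0. stock: 0 - 0 = 0. total_sold = 49
  Event 13 (sale 21): sell min(21,0)=0. stock: 0 - 0 = 0. total_sold = 49
  Event 14 (sale 1): sell min(1,0)=0. stock: 0 - 0 = 0. total_sold = 49
  Event 15 (sale 17): sell min(17,0)=0. stock: 0 - 0 = 0. total_sold = 49
Final: stock = 0, total_sold = 49

First zero at event 1.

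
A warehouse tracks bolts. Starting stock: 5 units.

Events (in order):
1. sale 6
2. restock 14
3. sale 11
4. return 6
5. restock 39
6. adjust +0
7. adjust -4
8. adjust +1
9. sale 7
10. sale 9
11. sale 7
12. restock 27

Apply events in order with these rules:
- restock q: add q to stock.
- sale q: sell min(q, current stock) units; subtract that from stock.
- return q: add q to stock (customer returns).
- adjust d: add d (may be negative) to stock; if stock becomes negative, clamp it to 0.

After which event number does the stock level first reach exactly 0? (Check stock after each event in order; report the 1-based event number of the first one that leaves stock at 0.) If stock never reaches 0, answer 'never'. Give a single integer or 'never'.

Processing events:
Start: stock = 5
  Event 1 (sale 6): sell min(6,5)=5. stock: 5 - 5 = 0. total_sold = 5
  Event 2 (restock 14): 0 + 14 = 14
  Event 3 (sale 11): sell min(11,14)=11. stock: 14 - 11 = 3. total_sold = 16
  Event 4 (return 6): 3 + 6 = 9
  Event 5 (restock 39): 9 + 39 = 48
  Event 6 (adjust +0): 48 + 0 = 48
  Event 7 (adjust -4): 48 + -4 = 44
  Event 8 (adjust +1): 44 + 1 = 45
  Event 9 (sale 7): sell min(7,45)=7. stock: 45 - 7 = 38. total_sold = 23
  Event 10 (sale 9): sell min(9,38)=9. stock: 38 - 9 = 29. total_sold = 32
  Event 11 (sale 7): sell min(7,29)=7. stock: 29 - 7 = 22. total_sold = 39
  Event 12 (restock 27): 22 + 27 = 49
Final: stock = 49, total_sold = 39

First zero at event 1.

Answer: 1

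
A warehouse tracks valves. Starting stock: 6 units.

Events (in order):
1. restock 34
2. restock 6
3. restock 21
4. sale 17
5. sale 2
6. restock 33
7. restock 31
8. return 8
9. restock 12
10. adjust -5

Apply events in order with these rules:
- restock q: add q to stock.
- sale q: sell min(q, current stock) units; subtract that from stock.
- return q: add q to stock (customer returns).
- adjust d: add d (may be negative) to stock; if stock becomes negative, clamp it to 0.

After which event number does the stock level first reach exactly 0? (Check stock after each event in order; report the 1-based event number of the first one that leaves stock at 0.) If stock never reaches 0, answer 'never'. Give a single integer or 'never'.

Processing events:
Start: stock = 6
  Event 1 (restock 34): 6 + 34 = 40
  Event 2 (restock 6): 40 + 6 = 46
  Event 3 (restock 21): 46 + 21 = 67
  Event 4 (sale 17): sell min(17,67)=17. stock: 67 - 17 = 50. total_sold = 17
  Event 5 (sale 2): sell min(2,50)=2. stock: 50 - 2 = 48. total_sold = 19
  Event 6 (restock 33): 48 + 33 = 81
  Event 7 (restock 31): 81 + 31 = 112
  Event 8 (return 8): 112 + 8 = 120
  Event 9 (restock 12): 120 + 12 = 132
  Event 10 (adjust -5): 132 + -5 = 127
Final: stock = 127, total_sold = 19

Stock never reaches 0.

Answer: never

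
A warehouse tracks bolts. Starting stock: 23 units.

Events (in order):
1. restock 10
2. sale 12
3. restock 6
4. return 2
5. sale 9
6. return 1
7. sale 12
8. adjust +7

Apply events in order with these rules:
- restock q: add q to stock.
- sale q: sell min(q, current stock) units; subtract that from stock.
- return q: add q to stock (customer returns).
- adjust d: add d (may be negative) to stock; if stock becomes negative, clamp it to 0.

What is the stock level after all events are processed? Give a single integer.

Answer: 16

Derivation:
Processing events:
Start: stock = 23
  Event 1 (restock 10): 23 + 10 = 33
  Event 2 (sale 12): sell min(12,33)=12. stock: 33 - 12 = 21. total_sold = 12
  Event 3 (restock 6): 21 + 6 = 27
  Event 4 (return 2): 27 + 2 = 29
  Event 5 (sale 9): sell min(9,29)=9. stock: 29 - 9 = 20. total_sold = 21
  Event 6 (return 1): 20 + 1 = 21
  Event 7 (sale 12): sell min(12,21)=12. stock: 21 - 12 = 9. total_sold = 33
  Event 8 (adjust +7): 9 + 7 = 16
Final: stock = 16, total_sold = 33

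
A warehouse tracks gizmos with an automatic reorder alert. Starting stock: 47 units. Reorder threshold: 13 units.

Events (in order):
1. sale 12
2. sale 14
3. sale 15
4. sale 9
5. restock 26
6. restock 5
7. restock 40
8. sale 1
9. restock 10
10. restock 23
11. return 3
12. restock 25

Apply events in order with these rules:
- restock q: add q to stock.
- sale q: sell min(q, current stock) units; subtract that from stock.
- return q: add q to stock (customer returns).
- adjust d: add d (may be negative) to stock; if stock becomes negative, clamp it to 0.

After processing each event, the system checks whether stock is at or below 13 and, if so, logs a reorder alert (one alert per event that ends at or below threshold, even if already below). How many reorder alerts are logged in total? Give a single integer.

Processing events:
Start: stock = 47
  Event 1 (sale 12): sell min(12,47)=12. stock: 47 - 12 = 35. total_sold = 12
  Event 2 (sale 14): sell min(14,35)=14. stock: 35 - 14 = 21. total_sold = 26
  Event 3 (sale 15): sell min(15,21)=15. stock: 21 - 15 = 6. total_sold = 41
  Event 4 (sale 9): sell min(9,6)=6. stock: 6 - 6 = 0. total_sold = 47
  Event 5 (restock 26): 0 + 26 = 26
  Event 6 (restock 5): 26 + 5 = 31
  Event 7 (restock 40): 31 + 40 = 71
  Event 8 (sale 1): sell min(1,71)=1. stock: 71 - 1 = 70. total_sold = 48
  Event 9 (restock 10): 70 + 10 = 80
  Event 10 (restock 23): 80 + 23 = 103
  Event 11 (return 3): 103 + 3 = 106
  Event 12 (restock 25): 106 + 25 = 131
Final: stock = 131, total_sold = 48

Checking against threshold 13:
  After event 1: stock=35 > 13
  After event 2: stock=21 > 13
  After event 3: stock=6 <= 13 -> ALERT
  After event 4: stock=0 <= 13 -> ALERT
  After event 5: stock=26 > 13
  After event 6: stock=31 > 13
  After event 7: stock=71 > 13
  After event 8: stock=70 > 13
  After event 9: stock=80 > 13
  After event 10: stock=103 > 13
  After event 11: stock=106 > 13
  After event 12: stock=131 > 13
Alert events: [3, 4]. Count = 2

Answer: 2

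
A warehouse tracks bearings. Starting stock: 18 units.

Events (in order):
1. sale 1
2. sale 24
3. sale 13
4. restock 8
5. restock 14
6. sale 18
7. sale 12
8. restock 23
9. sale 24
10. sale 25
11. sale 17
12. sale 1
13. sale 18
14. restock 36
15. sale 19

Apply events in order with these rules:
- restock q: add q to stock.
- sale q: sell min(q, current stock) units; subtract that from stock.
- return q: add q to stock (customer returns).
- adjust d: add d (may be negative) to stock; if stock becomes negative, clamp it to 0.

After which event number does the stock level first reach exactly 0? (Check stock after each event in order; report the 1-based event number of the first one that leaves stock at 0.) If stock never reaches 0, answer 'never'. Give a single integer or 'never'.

Processing events:
Start: stock = 18
  Event 1 (sale 1): sell min(1,18)=1. stock: 18 - 1 = 17. total_sold = 1
  Event 2 (sale 24): sell min(24,17)=17. stock: 17 - 17 = 0. total_sold = 18
  Event 3 (sale 13): sell min(13,0)=0. stock: 0 - 0 = 0. total_sold = 18
  Event 4 (restock 8): 0 + 8 = 8
  Event 5 (restock 14): 8 + 14 = 22
  Event 6 (sale 18): sell min(18,22)=18. stock: 22 - 18 = 4. total_sold = 36
  Event 7 (sale 12): sell min(12,4)=4. stock: 4 - 4 = 0. total_sold = 40
  Event 8 (restock 23): 0 + 23 = 23
  Event 9 (sale 24): sell min(24,23)=23. stock: 23 - 23 = 0. total_sold = 63
  Event 10 (sale 25): sell min(25,0)=0. stock: 0 - 0 = 0. total_sold = 63
  Event 11 (sale 17): sell min(17,0)=0. stock: 0 - 0 = 0. total_sold = 63
  Event 12 (sale 1): sell min(1,0)=0. stock: 0 - 0 = 0. total_sold = 63
  Event 13 (sale 18): sell min(18,0)=0. stock: 0 - 0 = 0. total_sold = 63
  Event 14 (restock 36): 0 + 36 = 36
  Event 15 (sale 19): sell min(19,36)=19. stock: 36 - 19 = 17. total_sold = 82
Final: stock = 17, total_sold = 82

First zero at event 2.

Answer: 2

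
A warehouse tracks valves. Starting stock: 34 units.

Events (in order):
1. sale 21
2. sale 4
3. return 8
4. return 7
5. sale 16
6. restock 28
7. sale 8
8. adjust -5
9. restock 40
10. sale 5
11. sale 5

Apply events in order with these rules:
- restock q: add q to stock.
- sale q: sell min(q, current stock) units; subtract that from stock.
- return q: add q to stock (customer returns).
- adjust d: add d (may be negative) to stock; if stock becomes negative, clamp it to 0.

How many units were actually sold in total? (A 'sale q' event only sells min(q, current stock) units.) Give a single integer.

Answer: 59

Derivation:
Processing events:
Start: stock = 34
  Event 1 (sale 21): sell min(21,34)=21. stock: 34 - 21 = 13. total_sold = 21
  Event 2 (sale 4): sell min(4,13)=4. stock: 13 - 4 = 9. total_sold = 25
  Event 3 (return 8): 9 + 8 = 17
  Event 4 (return 7): 17 + 7 = 24
  Event 5 (sale 16): sell min(16,24)=16. stock: 24 - 16 = 8. total_sold = 41
  Event 6 (restock 28): 8 + 28 = 36
  Event 7 (sale 8): sell min(8,36)=8. stock: 36 - 8 = 28. total_sold = 49
  Event 8 (adjust -5): 28 + -5 = 23
  Event 9 (restock 40): 23 + 40 = 63
  Event 10 (sale 5): sell min(5,63)=5. stock: 63 - 5 = 58. total_sold = 54
  Event 11 (sale 5): sell min(5,58)=5. stock: 58 - 5 = 53. total_sold = 59
Final: stock = 53, total_sold = 59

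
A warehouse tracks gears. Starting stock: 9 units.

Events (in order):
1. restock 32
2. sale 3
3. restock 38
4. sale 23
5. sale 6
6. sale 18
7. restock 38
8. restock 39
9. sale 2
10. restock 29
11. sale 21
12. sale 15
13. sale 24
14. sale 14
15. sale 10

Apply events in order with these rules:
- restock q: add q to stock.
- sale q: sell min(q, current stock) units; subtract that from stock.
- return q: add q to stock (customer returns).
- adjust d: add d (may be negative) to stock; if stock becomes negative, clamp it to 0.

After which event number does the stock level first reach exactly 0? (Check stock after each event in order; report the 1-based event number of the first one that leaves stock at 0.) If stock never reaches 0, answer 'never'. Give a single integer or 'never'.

Processing events:
Start: stock = 9
  Event 1 (restock 32): 9 + 32 = 41
  Event 2 (sale 3): sell min(3,41)=3. stock: 41 - 3 = 38. total_sold = 3
  Event 3 (restock 38): 38 + 38 = 76
  Event 4 (sale 23): sell min(23,76)=23. stock: 76 - 23 = 53. total_sold = 26
  Event 5 (sale 6): sell min(6,53)=6. stock: 53 - 6 = 47. total_sold = 32
  Event 6 (sale 18): sell min(18,47)=18. stock: 47 - 18 = 29. total_sold = 50
  Event 7 (restock 38): 29 + 38 = 67
  Event 8 (restock 39): 67 + 39 = 106
  Event 9 (sale 2): sell min(2,106)=2. stock: 106 - 2 = 104. total_sold = 52
  Event 10 (restock 29): 104 + 29 = 133
  Event 11 (sale 21): sell min(21,133)=21. stock: 133 - 21 = 112. total_sold = 73
  Event 12 (sale 15): sell min(15,112)=15. stock: 112 - 15 = 97. total_sold = 88
  Event 13 (sale 24): sell min(24,97)=24. stock: 97 - 24 = 73. total_sold = 112
  Event 14 (sale 14): sell min(14,73)=14. stock: 73 - 14 = 59. total_sold = 126
  Event 15 (sale 10): sell min(10,59)=10. stock: 59 - 10 = 49. total_sold = 136
Final: stock = 49, total_sold = 136

Stock never reaches 0.

Answer: never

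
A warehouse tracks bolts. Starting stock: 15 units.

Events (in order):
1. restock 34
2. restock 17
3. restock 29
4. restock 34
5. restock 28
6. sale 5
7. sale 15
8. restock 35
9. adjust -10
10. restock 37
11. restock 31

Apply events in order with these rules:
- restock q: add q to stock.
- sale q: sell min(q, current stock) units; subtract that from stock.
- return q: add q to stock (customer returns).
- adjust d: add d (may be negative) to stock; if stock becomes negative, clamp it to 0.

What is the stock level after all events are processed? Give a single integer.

Answer: 230

Derivation:
Processing events:
Start: stock = 15
  Event 1 (restock 34): 15 + 34 = 49
  Event 2 (restock 17): 49 + 17 = 66
  Event 3 (restock 29): 66 + 29 = 95
  Event 4 (restock 34): 95 + 34 = 129
  Event 5 (restock 28): 129 + 28 = 157
  Event 6 (sale 5): sell min(5,157)=5. stock: 157 - 5 = 152. total_sold = 5
  Event 7 (sale 15): sell min(15,152)=15. stock: 152 - 15 = 137. total_sold = 20
  Event 8 (restock 35): 137 + 35 = 172
  Event 9 (adjust -10): 172 + -10 = 162
  Event 10 (restock 37): 162 + 37 = 199
  Event 11 (restock 31): 199 + 31 = 230
Final: stock = 230, total_sold = 20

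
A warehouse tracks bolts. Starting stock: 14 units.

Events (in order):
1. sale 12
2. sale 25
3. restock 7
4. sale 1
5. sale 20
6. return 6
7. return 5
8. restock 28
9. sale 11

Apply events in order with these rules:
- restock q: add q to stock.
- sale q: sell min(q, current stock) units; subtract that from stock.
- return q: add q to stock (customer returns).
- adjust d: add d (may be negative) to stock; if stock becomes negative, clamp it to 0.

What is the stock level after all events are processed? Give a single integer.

Answer: 28

Derivation:
Processing events:
Start: stock = 14
  Event 1 (sale 12): sell min(12,14)=12. stock: 14 - 12 = 2. total_sold = 12
  Event 2 (sale 25): sell min(25,2)=2. stock: 2 - 2 = 0. total_sold = 14
  Event 3 (restock 7): 0 + 7 = 7
  Event 4 (sale 1): sell min(1,7)=1. stock: 7 - 1 = 6. total_sold = 15
  Event 5 (sale 20): sell min(20,6)=6. stock: 6 - 6 = 0. total_sold = 21
  Event 6 (return 6): 0 + 6 = 6
  Event 7 (return 5): 6 + 5 = 11
  Event 8 (restock 28): 11 + 28 = 39
  Event 9 (sale 11): sell min(11,39)=11. stock: 39 - 11 = 28. total_sold = 32
Final: stock = 28, total_sold = 32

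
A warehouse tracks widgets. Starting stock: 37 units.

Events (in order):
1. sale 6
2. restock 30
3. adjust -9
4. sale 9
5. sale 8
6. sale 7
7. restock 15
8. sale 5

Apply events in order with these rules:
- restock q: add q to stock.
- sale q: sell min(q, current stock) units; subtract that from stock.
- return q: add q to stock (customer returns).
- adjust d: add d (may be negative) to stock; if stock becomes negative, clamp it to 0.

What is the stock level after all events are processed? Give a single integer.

Answer: 38

Derivation:
Processing events:
Start: stock = 37
  Event 1 (sale 6): sell min(6,37)=6. stock: 37 - 6 = 31. total_sold = 6
  Event 2 (restock 30): 31 + 30 = 61
  Event 3 (adjust -9): 61 + -9 = 52
  Event 4 (sale 9): sell min(9,52)=9. stock: 52 - 9 = 43. total_sold = 15
  Event 5 (sale 8): sell min(8,43)=8. stock: 43 - 8 = 35. total_sold = 23
  Event 6 (sale 7): sell min(7,35)=7. stock: 35 - 7 = 28. total_sold = 30
  Event 7 (restock 15): 28 + 15 = 43
  Event 8 (sale 5): sell min(5,43)=5. stock: 43 - 5 = 38. total_sold = 35
Final: stock = 38, total_sold = 35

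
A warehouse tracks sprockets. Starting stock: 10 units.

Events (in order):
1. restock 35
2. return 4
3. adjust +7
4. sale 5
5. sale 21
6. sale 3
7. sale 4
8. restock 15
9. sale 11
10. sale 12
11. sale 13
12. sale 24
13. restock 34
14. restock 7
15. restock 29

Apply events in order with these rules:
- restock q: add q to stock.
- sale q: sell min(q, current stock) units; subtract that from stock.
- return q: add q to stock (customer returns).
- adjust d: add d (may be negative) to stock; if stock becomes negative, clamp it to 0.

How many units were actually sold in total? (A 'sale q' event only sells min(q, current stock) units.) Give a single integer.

Processing events:
Start: stock = 10
  Event 1 (restock 35): 10 + 35 = 45
  Event 2 (return 4): 45 + 4 = 49
  Event 3 (adjust +7): 49 + 7 = 56
  Event 4 (sale 5): sell min(5,56)=5. stock: 56 - 5 = 51. total_sold = 5
  Event 5 (sale 21): sell min(21,51)=21. stock: 51 - 21 = 30. total_sold = 26
  Event 6 (sale 3): sell min(3,30)=3. stock: 30 - 3 = 27. total_sold = 29
  Event 7 (sale 4): sell min(4,27)=4. stock: 27 - 4 = 23. total_sold = 33
  Event 8 (restock 15): 23 + 15 = 38
  Event 9 (sale 11): sell min(11,38)=11. stock: 38 - 11 = 27. total_sold = 44
  Event 10 (sale 12): sell min(12,27)=12. stock: 27 - 12 = 15. total_sold = 56
  Event 11 (sale 13): sell min(13,15)=13. stock: 15 - 13 = 2. total_sold = 69
  Event 12 (sale 24): sell min(24,2)=2. stock: 2 - 2 = 0. total_sold = 71
  Event 13 (restock 34): 0 + 34 = 34
  Event 14 (restock 7): 34 + 7 = 41
  Event 15 (restock 29): 41 + 29 = 70
Final: stock = 70, total_sold = 71

Answer: 71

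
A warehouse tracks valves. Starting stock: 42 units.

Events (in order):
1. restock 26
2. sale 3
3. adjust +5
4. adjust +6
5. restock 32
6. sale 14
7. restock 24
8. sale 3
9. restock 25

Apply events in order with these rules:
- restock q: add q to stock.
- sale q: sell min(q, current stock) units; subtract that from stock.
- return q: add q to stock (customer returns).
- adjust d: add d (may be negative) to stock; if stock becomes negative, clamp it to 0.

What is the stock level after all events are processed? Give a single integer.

Processing events:
Start: stock = 42
  Event 1 (restock 26): 42 + 26 = 68
  Event 2 (sale 3): sell min(3,68)=3. stock: 68 - 3 = 65. total_sold = 3
  Event 3 (adjust +5): 65 + 5 = 70
  Event 4 (adjust +6): 70 + 6 = 76
  Event 5 (restock 32): 76 + 32 = 108
  Event 6 (sale 14): sell min(14,108)=14. stock: 108 - 14 = 94. total_sold = 17
  Event 7 (restock 24): 94 + 24 = 118
  Event 8 (sale 3): sell min(3,118)=3. stock: 118 - 3 = 115. total_sold = 20
  Event 9 (restock 25): 115 + 25 = 140
Final: stock = 140, total_sold = 20

Answer: 140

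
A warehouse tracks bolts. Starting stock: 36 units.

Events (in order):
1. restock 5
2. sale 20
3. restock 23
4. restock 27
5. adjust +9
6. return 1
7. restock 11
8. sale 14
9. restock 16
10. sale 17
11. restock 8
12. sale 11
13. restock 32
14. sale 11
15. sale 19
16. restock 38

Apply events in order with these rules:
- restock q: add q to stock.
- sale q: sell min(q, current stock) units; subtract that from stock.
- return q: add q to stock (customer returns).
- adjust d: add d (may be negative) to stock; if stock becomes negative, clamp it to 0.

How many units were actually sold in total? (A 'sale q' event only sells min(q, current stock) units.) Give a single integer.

Answer: 92

Derivation:
Processing events:
Start: stock = 36
  Event 1 (restock 5): 36 + 5 = 41
  Event 2 (sale 20): sell min(20,41)=20. stock: 41 - 20 = 21. total_sold = 20
  Event 3 (restock 23): 21 + 23 = 44
  Event 4 (restock 27): 44 + 27 = 71
  Event 5 (adjust +9): 71 + 9 = 80
  Event 6 (return 1): 80 + 1 = 81
  Event 7 (restock 11): 81 + 11 = 92
  Event 8 (sale 14): sell min(14,92)=14. stock: 92 - 14 = 78. total_sold = 34
  Event 9 (restock 16): 78 + 16 = 94
  Event 10 (sale 17): sell min(17,94)=17. stock: 94 - 17 = 77. total_sold = 51
  Event 11 (restock 8): 77 + 8 = 85
  Event 12 (sale 11): sell min(11,85)=11. stock: 85 - 11 = 74. total_sold = 62
  Event 13 (restock 32): 74 + 32 = 106
  Event 14 (sale 11): sell min(11,106)=11. stock: 106 - 11 = 95. total_sold = 73
  Event 15 (sale 19): sell min(19,95)=19. stock: 95 - 19 = 76. total_sold = 92
  Event 16 (restock 38): 76 + 38 = 114
Final: stock = 114, total_sold = 92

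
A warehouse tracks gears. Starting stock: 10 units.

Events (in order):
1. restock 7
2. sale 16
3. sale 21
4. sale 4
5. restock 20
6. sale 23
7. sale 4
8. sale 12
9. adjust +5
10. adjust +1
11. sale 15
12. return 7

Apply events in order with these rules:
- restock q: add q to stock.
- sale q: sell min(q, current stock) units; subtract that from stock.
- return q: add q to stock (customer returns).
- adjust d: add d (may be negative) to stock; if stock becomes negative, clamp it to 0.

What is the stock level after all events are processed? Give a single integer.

Answer: 7

Derivation:
Processing events:
Start: stock = 10
  Event 1 (restock 7): 10 + 7 = 17
  Event 2 (sale 16): sell min(16,17)=16. stock: 17 - 16 = 1. total_sold = 16
  Event 3 (sale 21): sell min(21,1)=1. stock: 1 - 1 = 0. total_sold = 17
  Event 4 (sale 4): sell min(4,0)=0. stock: 0 - 0 = 0. total_sold = 17
  Event 5 (restock 20): 0 + 20 = 20
  Event 6 (sale 23): sell min(23,20)=20. stock: 20 - 20 = 0. total_sold = 37
  Event 7 (sale 4): sell min(4,0)=0. stock: 0 - 0 = 0. total_sold = 37
  Event 8 (sale 12): sell min(12,0)=0. stock: 0 - 0 = 0. total_sold = 37
  Event 9 (adjust +5): 0 + 5 = 5
  Event 10 (adjust +1): 5 + 1 = 6
  Event 11 (sale 15): sell min(15,6)=6. stock: 6 - 6 = 0. total_sold = 43
  Event 12 (return 7): 0 + 7 = 7
Final: stock = 7, total_sold = 43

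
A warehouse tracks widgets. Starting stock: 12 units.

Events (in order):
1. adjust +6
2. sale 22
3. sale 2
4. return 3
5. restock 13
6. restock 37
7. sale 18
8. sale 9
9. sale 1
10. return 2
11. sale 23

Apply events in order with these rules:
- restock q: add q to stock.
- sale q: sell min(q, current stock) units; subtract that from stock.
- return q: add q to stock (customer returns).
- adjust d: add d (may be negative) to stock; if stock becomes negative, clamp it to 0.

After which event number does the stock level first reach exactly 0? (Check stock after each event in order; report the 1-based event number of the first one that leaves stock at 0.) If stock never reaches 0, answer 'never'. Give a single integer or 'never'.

Processing events:
Start: stock = 12
  Event 1 (adjust +6): 12 + 6 = 18
  Event 2 (sale 22): sell min(22,18)=18. stock: 18 - 18 = 0. total_sold = 18
  Event 3 (sale 2): sell min(2,0)=0. stock: 0 - 0 = 0. total_sold = 18
  Event 4 (return 3): 0 + 3 = 3
  Event 5 (restock 13): 3 + 13 = 16
  Event 6 (restock 37): 16 + 37 = 53
  Event 7 (sale 18): sell min(18,53)=18. stock: 53 - 18 = 35. total_sold = 36
  Event 8 (sale 9): sell min(9,35)=9. stock: 35 - 9 = 26. total_sold = 45
  Event 9 (sale 1): sell min(1,26)=1. stock: 26 - 1 = 25. total_sold = 46
  Event 10 (return 2): 25 + 2 = 27
  Event 11 (sale 23): sell min(23,27)=23. stock: 27 - 23 = 4. total_sold = 69
Final: stock = 4, total_sold = 69

First zero at event 2.

Answer: 2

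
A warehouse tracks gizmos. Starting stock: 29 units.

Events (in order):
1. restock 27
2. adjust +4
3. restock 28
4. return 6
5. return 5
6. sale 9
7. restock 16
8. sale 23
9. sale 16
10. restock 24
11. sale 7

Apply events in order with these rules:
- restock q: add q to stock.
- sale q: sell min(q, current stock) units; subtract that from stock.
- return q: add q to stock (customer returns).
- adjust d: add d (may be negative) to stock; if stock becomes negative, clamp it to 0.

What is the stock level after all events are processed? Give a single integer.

Answer: 84

Derivation:
Processing events:
Start: stock = 29
  Event 1 (restock 27): 29 + 27 = 56
  Event 2 (adjust +4): 56 + 4 = 60
  Event 3 (restock 28): 60 + 28 = 88
  Event 4 (return 6): 88 + 6 = 94
  Event 5 (return 5): 94 + 5 = 99
  Event 6 (sale 9): sell min(9,99)=9. stock: 99 - 9 = 90. total_sold = 9
  Event 7 (restock 16): 90 + 16 = 106
  Event 8 (sale 23): sell min(23,106)=23. stock: 106 - 23 = 83. total_sold = 32
  Event 9 (sale 16): sell min(16,83)=16. stock: 83 - 16 = 67. total_sold = 48
  Event 10 (restock 24): 67 + 24 = 91
  Event 11 (sale 7): sell min(7,91)=7. stock: 91 - 7 = 84. total_sold = 55
Final: stock = 84, total_sold = 55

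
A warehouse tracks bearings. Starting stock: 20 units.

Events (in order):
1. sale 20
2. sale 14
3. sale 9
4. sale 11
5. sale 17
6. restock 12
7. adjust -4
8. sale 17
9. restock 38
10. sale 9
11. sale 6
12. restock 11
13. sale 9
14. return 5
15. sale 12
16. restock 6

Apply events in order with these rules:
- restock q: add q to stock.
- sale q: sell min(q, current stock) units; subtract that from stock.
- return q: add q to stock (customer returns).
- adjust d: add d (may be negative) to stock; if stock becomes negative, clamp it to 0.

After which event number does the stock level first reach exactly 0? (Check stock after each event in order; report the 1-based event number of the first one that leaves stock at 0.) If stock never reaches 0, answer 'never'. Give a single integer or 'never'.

Processing events:
Start: stock = 20
  Event 1 (sale 20): sell min(20,20)=20. stock: 20 - 20 = 0. total_sold = 20
  Event 2 (sale 14): sell min(14,0)=0. stock: 0 - 0 = 0. total_sold = 20
  Event 3 (sale 9): sell min(9,0)=0. stock: 0 - 0 = 0. total_sold = 20
  Event 4 (sale 11): sell min(11,0)=0. stock: 0 - 0 = 0. total_sold = 20
  Event 5 (sale 17): sell min(17,0)=0. stock: 0 - 0 = 0. total_sold = 20
  Event 6 (restock 12): 0 + 12 = 12
  Event 7 (adjust -4): 12 + -4 = 8
  Event 8 (sale 17): sell min(17,8)=8. stock: 8 - 8 = 0. total_sold = 28
  Event 9 (restock 38): 0 + 38 = 38
  Event 10 (sale 9): sell min(9,38)=9. stock: 38 - 9 = 29. total_sold = 37
  Event 11 (sale 6): sell min(6,29)=6. stock: 29 - 6 = 23. total_sold = 43
  Event 12 (restock 11): 23 + 11 = 34
  Event 13 (sale 9): sell min(9,34)=9. stock: 34 - 9 = 25. total_sold = 52
  Event 14 (return 5): 25 + 5 = 30
  Event 15 (sale 12): sell min(12,30)=12. stock: 30 - 12 = 18. total_sold = 64
  Event 16 (restock 6): 18 + 6 = 24
Final: stock = 24, total_sold = 64

First zero at event 1.

Answer: 1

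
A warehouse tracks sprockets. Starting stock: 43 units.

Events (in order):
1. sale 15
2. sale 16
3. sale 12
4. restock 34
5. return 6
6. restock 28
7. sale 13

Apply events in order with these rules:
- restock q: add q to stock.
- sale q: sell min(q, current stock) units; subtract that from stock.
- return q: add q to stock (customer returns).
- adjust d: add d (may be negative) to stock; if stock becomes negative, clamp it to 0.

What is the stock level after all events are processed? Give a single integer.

Answer: 55

Derivation:
Processing events:
Start: stock = 43
  Event 1 (sale 15): sell min(15,43)=15. stock: 43 - 15 = 28. total_sold = 15
  Event 2 (sale 16): sell min(16,28)=16. stock: 28 - 16 = 12. total_sold = 31
  Event 3 (sale 12): sell min(12,12)=12. stock: 12 - 12 = 0. total_sold = 43
  Event 4 (restock 34): 0 + 34 = 34
  Event 5 (return 6): 34 + 6 = 40
  Event 6 (restock 28): 40 + 28 = 68
  Event 7 (sale 13): sell min(13,68)=13. stock: 68 - 13 = 55. total_sold = 56
Final: stock = 55, total_sold = 56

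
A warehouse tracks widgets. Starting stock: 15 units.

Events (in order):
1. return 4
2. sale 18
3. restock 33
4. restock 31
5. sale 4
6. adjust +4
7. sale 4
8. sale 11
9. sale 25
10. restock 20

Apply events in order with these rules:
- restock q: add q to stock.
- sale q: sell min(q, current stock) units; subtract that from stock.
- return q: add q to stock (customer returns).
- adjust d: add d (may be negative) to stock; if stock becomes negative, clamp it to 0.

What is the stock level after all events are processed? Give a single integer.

Processing events:
Start: stock = 15
  Event 1 (return 4): 15 + 4 = 19
  Event 2 (sale 18): sell min(18,19)=18. stock: 19 - 18 = 1. total_sold = 18
  Event 3 (restock 33): 1 + 33 = 34
  Event 4 (restock 31): 34 + 31 = 65
  Event 5 (sale 4): sell min(4,65)=4. stock: 65 - 4 = 61. total_sold = 22
  Event 6 (adjust +4): 61 + 4 = 65
  Event 7 (sale 4): sell min(4,65)=4. stock: 65 - 4 = 61. total_sold = 26
  Event 8 (sale 11): sell min(11,61)=11. stock: 61 - 11 = 50. total_sold = 37
  Event 9 (sale 25): sell min(25,50)=25. stock: 50 - 25 = 25. total_sold = 62
  Event 10 (restock 20): 25 + 20 = 45
Final: stock = 45, total_sold = 62

Answer: 45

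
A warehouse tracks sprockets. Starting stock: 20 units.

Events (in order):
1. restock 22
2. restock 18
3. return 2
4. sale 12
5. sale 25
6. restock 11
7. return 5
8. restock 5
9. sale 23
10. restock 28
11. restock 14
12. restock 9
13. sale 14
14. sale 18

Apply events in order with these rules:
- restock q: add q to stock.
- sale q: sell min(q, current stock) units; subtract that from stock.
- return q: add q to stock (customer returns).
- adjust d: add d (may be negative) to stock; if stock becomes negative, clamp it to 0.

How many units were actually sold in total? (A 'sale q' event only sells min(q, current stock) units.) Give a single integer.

Processing events:
Start: stock = 20
  Event 1 (restock 22): 20 + 22 = 42
  Event 2 (restock 18): 42 + 18 = 60
  Event 3 (return 2): 60 + 2 = 62
  Event 4 (sale 12): sell min(12,62)=12. stock: 62 - 12 = 50. total_sold = 12
  Event 5 (sale 25): sell min(25,50)=25. stock: 50 - 25 = 25. total_sold = 37
  Event 6 (restock 11): 25 + 11 = 36
  Event 7 (return 5): 36 + 5 = 41
  Event 8 (restock 5): 41 + 5 = 46
  Event 9 (sale 23): sell min(23,46)=23. stock: 46 - 23 = 23. total_sold = 60
  Event 10 (restock 28): 23 + 28 = 51
  Event 11 (restock 14): 51 + 14 = 65
  Event 12 (restock 9): 65 + 9 = 74
  Event 13 (sale 14): sell min(14,74)=14. stock: 74 - 14 = 60. total_sold = 74
  Event 14 (sale 18): sell min(18,60)=18. stock: 60 - 18 = 42. total_sold = 92
Final: stock = 42, total_sold = 92

Answer: 92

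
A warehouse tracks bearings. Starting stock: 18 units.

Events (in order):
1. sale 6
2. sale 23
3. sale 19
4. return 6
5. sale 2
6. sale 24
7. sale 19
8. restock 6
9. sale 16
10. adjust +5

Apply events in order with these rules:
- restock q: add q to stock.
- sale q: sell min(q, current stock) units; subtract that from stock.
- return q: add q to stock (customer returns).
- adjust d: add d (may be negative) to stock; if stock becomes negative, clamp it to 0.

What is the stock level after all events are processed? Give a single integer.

Answer: 5

Derivation:
Processing events:
Start: stock = 18
  Event 1 (sale 6): sell min(6,18)=6. stock: 18 - 6 = 12. total_sold = 6
  Event 2 (sale 23): sell min(23,12)=12. stock: 12 - 12 = 0. total_sold = 18
  Event 3 (sale 19): sell min(19,0)=0. stock: 0 - 0 = 0. total_sold = 18
  Event 4 (return 6): 0 + 6 = 6
  Event 5 (sale 2): sell min(2,6)=2. stock: 6 - 2 = 4. total_sold = 20
  Event 6 (sale 24): sell min(24,4)=4. stock: 4 - 4 = 0. total_sold = 24
  Event 7 (sale 19): sell min(19,0)=0. stock: 0 - 0 = 0. total_sold = 24
  Event 8 (restock 6): 0 + 6 = 6
  Event 9 (sale 16): sell min(16,6)=6. stock: 6 - 6 = 0. total_sold = 30
  Event 10 (adjust +5): 0 + 5 = 5
Final: stock = 5, total_sold = 30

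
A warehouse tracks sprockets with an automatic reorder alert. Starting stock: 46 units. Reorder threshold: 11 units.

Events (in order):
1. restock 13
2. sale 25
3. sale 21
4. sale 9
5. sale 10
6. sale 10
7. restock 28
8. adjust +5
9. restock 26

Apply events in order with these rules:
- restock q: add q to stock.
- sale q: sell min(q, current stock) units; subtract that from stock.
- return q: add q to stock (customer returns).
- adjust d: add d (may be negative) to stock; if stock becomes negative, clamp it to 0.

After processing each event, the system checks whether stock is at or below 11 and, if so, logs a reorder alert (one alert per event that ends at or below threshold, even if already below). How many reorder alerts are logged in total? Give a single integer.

Processing events:
Start: stock = 46
  Event 1 (restock 13): 46 + 13 = 59
  Event 2 (sale 25): sell min(25,59)=25. stock: 59 - 25 = 34. total_sold = 25
  Event 3 (sale 21): sell min(21,34)=21. stock: 34 - 21 = 13. total_sold = 46
  Event 4 (sale 9): sell min(9,13)=9. stock: 13 - 9 = 4. total_sold = 55
  Event 5 (sale 10): sell min(10,4)=4. stock: 4 - 4 = 0. total_sold = 59
  Event 6 (sale 10): sell min(10,0)=0. stock: 0 - 0 = 0. total_sold = 59
  Event 7 (restock 28): 0 + 28 = 28
  Event 8 (adjust +5): 28 + 5 = 33
  Event 9 (restock 26): 33 + 26 = 59
Final: stock = 59, total_sold = 59

Checking against threshold 11:
  After event 1: stock=59 > 11
  After event 2: stock=34 > 11
  After event 3: stock=13 > 11
  After event 4: stock=4 <= 11 -> ALERT
  After event 5: stock=0 <= 11 -> ALERT
  After event 6: stock=0 <= 11 -> ALERT
  After event 7: stock=28 > 11
  After event 8: stock=33 > 11
  After event 9: stock=59 > 11
Alert events: [4, 5, 6]. Count = 3

Answer: 3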